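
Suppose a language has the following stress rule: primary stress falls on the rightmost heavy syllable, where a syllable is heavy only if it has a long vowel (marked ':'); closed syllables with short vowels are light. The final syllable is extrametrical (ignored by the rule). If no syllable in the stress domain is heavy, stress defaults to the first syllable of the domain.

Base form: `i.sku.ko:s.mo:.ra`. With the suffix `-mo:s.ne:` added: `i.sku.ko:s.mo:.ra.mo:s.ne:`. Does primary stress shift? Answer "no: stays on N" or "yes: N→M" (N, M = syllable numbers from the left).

yes: 4→6

Base `i.sku.ko:s.mo:.ra` (5 syllables):
  The final syllable (5, ra) is extrametrical; the stress domain is syllables 1–4.
  Weights: 1 i L, 2 sku L, 3 ko:s H, 4 mo: H.
  Heavy syllables in the domain: 3, 4. The rightmost is syllable 4 (mo:).
  → primary stress on syllable 4.
Suffixed `i.sku.ko:s.mo:.ra.mo:s.ne:` (7 syllables):
  The final syllable (7, ne:) is extrametrical; the stress domain is syllables 1–6.
  Weights: 1 i L, 2 sku L, 3 ko:s H, 4 mo: H, 5 ra L, 6 mo:s H.
  Heavy syllables in the domain: 3, 4, 6. The rightmost is syllable 6 (mo:s).
  → primary stress on syllable 6.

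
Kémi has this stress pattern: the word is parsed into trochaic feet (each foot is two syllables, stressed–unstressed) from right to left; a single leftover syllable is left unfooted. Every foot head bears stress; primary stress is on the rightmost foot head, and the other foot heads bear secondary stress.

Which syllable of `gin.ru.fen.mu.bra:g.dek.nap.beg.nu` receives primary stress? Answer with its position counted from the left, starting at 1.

Parse right to left into trochaic (ˈσσ) feet: gin (ˈru.fen) (ˈmu.bra:g) (ˈdek.nap) (ˈbeg.nu). Syllable 1 is left unfooted.
Foot heads (stressed positions): 2, 4, 6, 8.
End Rule Rightmost: primary stress on the rightmost head = syllable 8.
Primary stress: syllable 8 → gin.ru.fen.mu.bra:g.dek.nap.ˈbeg.nu.

8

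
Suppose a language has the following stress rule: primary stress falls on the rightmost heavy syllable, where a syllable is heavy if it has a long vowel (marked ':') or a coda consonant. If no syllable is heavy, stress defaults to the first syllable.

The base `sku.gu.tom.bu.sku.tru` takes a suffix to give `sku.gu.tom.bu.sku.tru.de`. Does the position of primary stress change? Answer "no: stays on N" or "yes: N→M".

no: stays on 3

Base `sku.gu.tom.bu.sku.tru` (6 syllables):
  Weights: 1 sku L, 2 gu L, 3 tom H, 4 bu L, 5 sku L, 6 tru L.
  Heavy syllables in the domain: 3. The rightmost is syllable 3 (tom).
  → primary stress on syllable 3.
Suffixed `sku.gu.tom.bu.sku.tru.de` (7 syllables):
  Weights: 1 sku L, 2 gu L, 3 tom H, 4 bu L, 5 sku L, 6 tru L, 7 de L.
  Heavy syllables in the domain: 3. The rightmost is syllable 3 (tom).
  → primary stress on syllable 3.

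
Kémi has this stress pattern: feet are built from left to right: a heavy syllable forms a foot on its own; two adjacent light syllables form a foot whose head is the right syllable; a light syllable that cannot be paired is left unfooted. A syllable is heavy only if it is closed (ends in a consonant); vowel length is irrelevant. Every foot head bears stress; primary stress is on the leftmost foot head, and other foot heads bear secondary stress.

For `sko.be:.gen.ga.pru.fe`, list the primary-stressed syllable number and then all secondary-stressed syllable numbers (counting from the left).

Weights: 1 sko L, 2 be: L, 3 gen H, 4 ga L, 5 pru L, 6 fe L.
Parse left to right (heavy = foot alone; LL = one foot; stranded L unfooted): (sko.ˈbe:) (ˈgen) (ga.ˈpru) fe.
Foot heads: 2, 3, 5.
Primary stress on the leftmost head = syllable 2.
Secondary stress on 3, 5: sko.ˈbe:.ˌgen.ga.ˌpru.fe.

primary 2, secondary 3, 5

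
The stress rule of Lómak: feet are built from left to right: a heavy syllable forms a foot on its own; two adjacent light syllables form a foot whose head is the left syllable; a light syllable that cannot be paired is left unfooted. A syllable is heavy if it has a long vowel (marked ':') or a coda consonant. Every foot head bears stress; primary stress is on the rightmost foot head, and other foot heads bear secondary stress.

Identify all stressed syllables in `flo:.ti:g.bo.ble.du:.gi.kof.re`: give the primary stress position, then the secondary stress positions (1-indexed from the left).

Weights: 1 flo: H, 2 ti:g H, 3 bo L, 4 ble L, 5 du: H, 6 gi L, 7 kof H, 8 re L.
Parse left to right (heavy = foot alone; LL = one foot; stranded L unfooted): (ˈflo:) (ˈti:g) (ˈbo.ble) (ˈdu:) gi (ˈkof) re.
Foot heads: 1, 2, 3, 5, 7.
Primary stress on the rightmost head = syllable 7.
Secondary stress on 1, 2, 3, 5: ˌflo:.ˌti:g.ˌbo.ble.ˌdu:.gi.ˈkof.re.

primary 7, secondary 1, 2, 3, 5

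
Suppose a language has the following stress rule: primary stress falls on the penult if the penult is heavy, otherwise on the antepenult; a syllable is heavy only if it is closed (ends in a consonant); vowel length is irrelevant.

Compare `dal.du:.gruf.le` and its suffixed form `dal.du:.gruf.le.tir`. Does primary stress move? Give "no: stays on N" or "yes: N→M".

Base `dal.du:.gruf.le` (4 syllables):
  Weights: 2 du: L, 3 gruf H, 4 le L.
  The penult (syllable 3, gruf) is heavy, so it takes stress.
  → primary stress on syllable 3.
Suffixed `dal.du:.gruf.le.tir` (5 syllables):
  Weights: 3 gruf H, 4 le L, 5 tir H.
  The penult (syllable 4, le) is light, so stress falls on the antepenult (syllable 3, gruf).
  → primary stress on syllable 3.

no: stays on 3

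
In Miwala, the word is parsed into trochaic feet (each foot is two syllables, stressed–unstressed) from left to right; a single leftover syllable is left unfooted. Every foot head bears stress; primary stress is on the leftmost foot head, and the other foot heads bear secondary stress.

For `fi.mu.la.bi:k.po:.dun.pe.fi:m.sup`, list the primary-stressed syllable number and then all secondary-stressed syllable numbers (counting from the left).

primary 1, secondary 3, 5, 7

Parse left to right into trochaic (ˈσσ) feet: (ˈfi.mu) (ˈla.bi:k) (ˈpo:.dun) (ˈpe.fi:m) sup. Syllable 9 is left unfooted.
Foot heads (stressed positions): 1, 3, 5, 7.
End Rule Leftmost: primary stress on the leftmost head = syllable 1.
Secondary stress on 3, 5, 7: ˈfi.mu.ˌla.bi:k.ˌpo:.dun.ˌpe.fi:m.sup.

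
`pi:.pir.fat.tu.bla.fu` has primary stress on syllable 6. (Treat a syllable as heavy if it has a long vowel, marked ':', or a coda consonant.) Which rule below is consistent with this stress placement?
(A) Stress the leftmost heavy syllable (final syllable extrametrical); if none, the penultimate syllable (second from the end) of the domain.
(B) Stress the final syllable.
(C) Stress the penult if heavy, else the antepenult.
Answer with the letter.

Rule A → syllable 1 (observed: 6).
Rule B → syllable 6 ✓.
Rule C → syllable 4 (observed: 6).

B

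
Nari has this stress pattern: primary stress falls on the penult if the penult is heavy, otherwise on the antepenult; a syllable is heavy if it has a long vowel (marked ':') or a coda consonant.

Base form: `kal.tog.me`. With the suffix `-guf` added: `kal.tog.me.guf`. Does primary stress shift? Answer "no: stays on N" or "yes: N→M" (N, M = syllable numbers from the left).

Base `kal.tog.me` (3 syllables):
  Weights: 1 kal H, 2 tog H, 3 me L.
  The penult (syllable 2, tog) is heavy, so it takes stress.
  → primary stress on syllable 2.
Suffixed `kal.tog.me.guf` (4 syllables):
  Weights: 2 tog H, 3 me L, 4 guf H.
  The penult (syllable 3, me) is light, so stress falls on the antepenult (syllable 2, tog).
  → primary stress on syllable 2.

no: stays on 2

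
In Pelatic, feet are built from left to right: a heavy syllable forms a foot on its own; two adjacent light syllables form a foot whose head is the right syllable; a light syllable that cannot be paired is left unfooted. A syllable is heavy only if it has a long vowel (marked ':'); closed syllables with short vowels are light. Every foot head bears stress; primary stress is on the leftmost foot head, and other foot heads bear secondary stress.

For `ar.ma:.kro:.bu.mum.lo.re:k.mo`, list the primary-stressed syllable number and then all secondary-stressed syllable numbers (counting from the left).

Weights: 1 ar L, 2 ma: H, 3 kro: H, 4 bu L, 5 mum L, 6 lo L, 7 re:k H, 8 mo L.
Parse left to right (heavy = foot alone; LL = one foot; stranded L unfooted): ar (ˈma:) (ˈkro:) (bu.ˈmum) lo (ˈre:k) mo.
Foot heads: 2, 3, 5, 7.
Primary stress on the leftmost head = syllable 2.
Secondary stress on 3, 5, 7: ar.ˈma:.ˌkro:.bu.ˌmum.lo.ˌre:k.mo.

primary 2, secondary 3, 5, 7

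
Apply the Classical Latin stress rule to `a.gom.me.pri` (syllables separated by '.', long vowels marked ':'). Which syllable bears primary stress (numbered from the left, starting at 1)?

2

Classical Latin: stress the penult if heavy (long vowel or closed), else the antepenult.
Weights: 2 gom H, 3 me L, 4 pri L.
The penult (syllable 3, me) is light, so stress falls on the antepenult (syllable 2, gom).
Stress on syllable 2: a.ˈgom.me.pri.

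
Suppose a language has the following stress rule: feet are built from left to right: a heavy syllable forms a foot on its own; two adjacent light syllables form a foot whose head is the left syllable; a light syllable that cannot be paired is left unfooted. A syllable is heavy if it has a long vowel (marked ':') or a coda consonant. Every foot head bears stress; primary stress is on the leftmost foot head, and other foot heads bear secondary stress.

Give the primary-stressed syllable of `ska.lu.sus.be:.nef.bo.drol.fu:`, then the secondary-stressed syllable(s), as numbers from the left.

Weights: 1 ska L, 2 lu L, 3 sus H, 4 be: H, 5 nef H, 6 bo L, 7 drol H, 8 fu: H.
Parse left to right (heavy = foot alone; LL = one foot; stranded L unfooted): (ˈska.lu) (ˈsus) (ˈbe:) (ˈnef) bo (ˈdrol) (ˈfu:).
Foot heads: 1, 3, 4, 5, 7, 8.
Primary stress on the leftmost head = syllable 1.
Secondary stress on 3, 4, 5, 7, 8: ˈska.lu.ˌsus.ˌbe:.ˌnef.bo.ˌdrol.ˌfu:.

primary 1, secondary 3, 4, 5, 7, 8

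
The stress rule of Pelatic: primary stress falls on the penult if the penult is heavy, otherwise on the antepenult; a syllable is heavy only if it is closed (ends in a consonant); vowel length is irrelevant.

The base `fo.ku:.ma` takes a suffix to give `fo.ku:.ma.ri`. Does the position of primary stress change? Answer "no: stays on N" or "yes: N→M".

yes: 1→2

Base `fo.ku:.ma` (3 syllables):
  Weights: 1 fo L, 2 ku: L, 3 ma L.
  The penult (syllable 2, ku:) is light, so stress falls on the antepenult (syllable 1, fo).
  → primary stress on syllable 1.
Suffixed `fo.ku:.ma.ri` (4 syllables):
  Weights: 2 ku: L, 3 ma L, 4 ri L.
  The penult (syllable 3, ma) is light, so stress falls on the antepenult (syllable 2, ku:).
  → primary stress on syllable 2.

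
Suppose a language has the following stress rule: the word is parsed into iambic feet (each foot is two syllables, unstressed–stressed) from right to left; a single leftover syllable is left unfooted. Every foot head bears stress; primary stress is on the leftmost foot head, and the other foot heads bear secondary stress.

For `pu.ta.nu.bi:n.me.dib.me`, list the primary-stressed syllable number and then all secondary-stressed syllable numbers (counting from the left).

primary 3, secondary 5, 7

Parse right to left into iambic (σˈσ) feet: pu (ta.ˈnu) (bi:n.ˈme) (dib.ˈme). Syllable 1 is left unfooted.
Foot heads (stressed positions): 3, 5, 7.
End Rule Leftmost: primary stress on the leftmost head = syllable 3.
Secondary stress on 5, 7: pu.ta.ˈnu.bi:n.ˌme.dib.ˌme.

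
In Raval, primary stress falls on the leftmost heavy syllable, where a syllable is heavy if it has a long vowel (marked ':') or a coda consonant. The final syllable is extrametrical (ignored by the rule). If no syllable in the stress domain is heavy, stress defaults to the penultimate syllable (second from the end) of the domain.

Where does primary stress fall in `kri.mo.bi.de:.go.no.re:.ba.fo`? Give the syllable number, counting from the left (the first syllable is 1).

4

The final syllable (9, fo) is extrametrical; the stress domain is syllables 1–8.
Weights: 1 kri L, 2 mo L, 3 bi L, 4 de: H, 5 go L, 6 no L, 7 re: H, 8 ba L.
Heavy syllables in the domain: 4, 7. The leftmost is syllable 4 (de:).
Primary stress: syllable 4 → kri.mo.bi.ˈde:.go.no.re:.ba.fo.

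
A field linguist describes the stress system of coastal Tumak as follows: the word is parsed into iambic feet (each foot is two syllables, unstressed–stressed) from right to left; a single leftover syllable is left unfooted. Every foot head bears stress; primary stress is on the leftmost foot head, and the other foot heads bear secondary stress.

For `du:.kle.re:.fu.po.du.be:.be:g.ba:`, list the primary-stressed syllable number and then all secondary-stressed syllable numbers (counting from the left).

Parse right to left into iambic (σˈσ) feet: du: (kle.ˈre:) (fu.ˈpo) (du.ˈbe:) (be:g.ˈba:). Syllable 1 is left unfooted.
Foot heads (stressed positions): 3, 5, 7, 9.
End Rule Leftmost: primary stress on the leftmost head = syllable 3.
Secondary stress on 5, 7, 9: du:.kle.ˈre:.fu.ˌpo.du.ˌbe:.be:g.ˌba:.

primary 3, secondary 5, 7, 9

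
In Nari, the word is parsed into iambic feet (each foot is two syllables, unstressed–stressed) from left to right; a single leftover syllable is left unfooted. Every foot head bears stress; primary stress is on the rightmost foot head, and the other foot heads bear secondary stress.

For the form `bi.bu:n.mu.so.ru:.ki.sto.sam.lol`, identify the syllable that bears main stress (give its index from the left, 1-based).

8

Parse left to right into iambic (σˈσ) feet: (bi.ˈbu:n) (mu.ˈso) (ru:.ˈki) (sto.ˈsam) lol. Syllable 9 is left unfooted.
Foot heads (stressed positions): 2, 4, 6, 8.
End Rule Rightmost: primary stress on the rightmost head = syllable 8.
Primary stress: syllable 8 → bi.bu:n.mu.so.ru:.ki.sto.ˈsam.lol.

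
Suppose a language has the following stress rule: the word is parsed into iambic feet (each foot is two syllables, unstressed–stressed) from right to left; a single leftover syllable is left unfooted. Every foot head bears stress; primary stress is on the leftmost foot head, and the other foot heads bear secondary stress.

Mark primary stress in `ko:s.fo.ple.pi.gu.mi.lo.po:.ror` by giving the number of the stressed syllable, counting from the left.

3

Parse right to left into iambic (σˈσ) feet: ko:s (fo.ˈple) (pi.ˈgu) (mi.ˈlo) (po:.ˈror). Syllable 1 is left unfooted.
Foot heads (stressed positions): 3, 5, 7, 9.
End Rule Leftmost: primary stress on the leftmost head = syllable 3.
Primary stress: syllable 3 → ko:s.fo.ˈple.pi.gu.mi.lo.po:.ror.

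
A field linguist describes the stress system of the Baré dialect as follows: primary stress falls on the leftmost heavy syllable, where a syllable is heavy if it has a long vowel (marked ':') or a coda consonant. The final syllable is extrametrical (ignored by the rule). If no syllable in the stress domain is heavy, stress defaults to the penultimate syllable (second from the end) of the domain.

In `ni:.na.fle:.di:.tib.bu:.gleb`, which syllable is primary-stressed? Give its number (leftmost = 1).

1

The final syllable (7, gleb) is extrametrical; the stress domain is syllables 1–6.
Weights: 1 ni: H, 2 na L, 3 fle: H, 4 di: H, 5 tib H, 6 bu: H.
Heavy syllables in the domain: 1, 3, 4, 5, 6. The leftmost is syllable 1 (ni:).
Primary stress: syllable 1 → ˈni:.na.fle:.di:.tib.bu:.gleb.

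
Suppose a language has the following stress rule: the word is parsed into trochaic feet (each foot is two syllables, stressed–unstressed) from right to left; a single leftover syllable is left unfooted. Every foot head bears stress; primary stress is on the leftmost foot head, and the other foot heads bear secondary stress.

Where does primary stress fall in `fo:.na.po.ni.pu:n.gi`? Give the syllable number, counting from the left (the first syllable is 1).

Parse right to left into trochaic (ˈσσ) feet: (ˈfo:.na) (ˈpo.ni) (ˈpu:n.gi).
Foot heads (stressed positions): 1, 3, 5.
End Rule Leftmost: primary stress on the leftmost head = syllable 1.
Primary stress: syllable 1 → ˈfo:.na.po.ni.pu:n.gi.

1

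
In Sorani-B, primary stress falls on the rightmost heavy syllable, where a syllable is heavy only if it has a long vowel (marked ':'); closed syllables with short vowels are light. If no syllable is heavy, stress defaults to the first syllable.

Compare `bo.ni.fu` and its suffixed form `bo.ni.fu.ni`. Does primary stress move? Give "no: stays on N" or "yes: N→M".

Base `bo.ni.fu` (3 syllables):
  Weights: 1 bo L, 2 ni L, 3 fu L.
  No heavy syllable in the domain; default to the first syllable = syllable 1.
  → primary stress on syllable 1.
Suffixed `bo.ni.fu.ni` (4 syllables):
  Weights: 1 bo L, 2 ni L, 3 fu L, 4 ni L.
  No heavy syllable in the domain; default to the first syllable = syllable 1.
  → primary stress on syllable 1.

no: stays on 1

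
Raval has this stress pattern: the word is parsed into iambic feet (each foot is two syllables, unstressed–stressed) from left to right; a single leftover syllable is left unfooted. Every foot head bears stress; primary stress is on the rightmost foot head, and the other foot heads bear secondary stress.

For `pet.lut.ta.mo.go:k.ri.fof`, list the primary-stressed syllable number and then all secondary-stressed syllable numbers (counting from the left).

Parse left to right into iambic (σˈσ) feet: (pet.ˈlut) (ta.ˈmo) (go:k.ˈri) fof. Syllable 7 is left unfooted.
Foot heads (stressed positions): 2, 4, 6.
End Rule Rightmost: primary stress on the rightmost head = syllable 6.
Secondary stress on 2, 4: pet.ˌlut.ta.ˌmo.go:k.ˈri.fof.

primary 6, secondary 2, 4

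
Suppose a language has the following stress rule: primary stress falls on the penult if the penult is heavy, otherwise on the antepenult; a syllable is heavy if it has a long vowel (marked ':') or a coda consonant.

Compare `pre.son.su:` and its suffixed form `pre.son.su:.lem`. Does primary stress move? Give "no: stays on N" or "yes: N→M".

Base `pre.son.su:` (3 syllables):
  Weights: 1 pre L, 2 son H, 3 su: H.
  The penult (syllable 2, son) is heavy, so it takes stress.
  → primary stress on syllable 2.
Suffixed `pre.son.su:.lem` (4 syllables):
  Weights: 2 son H, 3 su: H, 4 lem H.
  The penult (syllable 3, su:) is heavy, so it takes stress.
  → primary stress on syllable 3.

yes: 2→3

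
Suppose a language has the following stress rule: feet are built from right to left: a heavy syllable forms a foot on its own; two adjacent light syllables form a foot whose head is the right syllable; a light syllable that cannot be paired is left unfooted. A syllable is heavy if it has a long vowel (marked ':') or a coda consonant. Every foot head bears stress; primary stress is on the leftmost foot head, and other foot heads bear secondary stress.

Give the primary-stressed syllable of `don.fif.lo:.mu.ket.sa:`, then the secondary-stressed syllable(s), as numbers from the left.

primary 1, secondary 2, 3, 5, 6

Weights: 1 don H, 2 fif H, 3 lo: H, 4 mu L, 5 ket H, 6 sa: H.
Parse right to left (heavy = foot alone; LL = one foot; stranded L unfooted): (ˈdon) (ˈfif) (ˈlo:) mu (ˈket) (ˈsa:).
Foot heads: 1, 2, 3, 5, 6.
Primary stress on the leftmost head = syllable 1.
Secondary stress on 2, 3, 5, 6: ˈdon.ˌfif.ˌlo:.mu.ˌket.ˌsa:.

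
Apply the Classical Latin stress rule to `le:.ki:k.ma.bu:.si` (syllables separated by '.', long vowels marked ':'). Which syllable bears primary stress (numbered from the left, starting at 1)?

Classical Latin: stress the penult if heavy (long vowel or closed), else the antepenult.
Weights: 3 ma L, 4 bu: H, 5 si L.
The penult (syllable 4, bu:) is heavy, so it takes stress.
Stress on syllable 4: le:.ki:k.ma.ˈbu:.si.

4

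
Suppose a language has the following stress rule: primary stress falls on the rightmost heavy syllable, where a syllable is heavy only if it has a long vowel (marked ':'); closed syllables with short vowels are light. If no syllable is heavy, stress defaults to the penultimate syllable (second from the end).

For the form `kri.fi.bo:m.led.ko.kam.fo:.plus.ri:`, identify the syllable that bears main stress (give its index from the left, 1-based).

Weights: 1 kri L, 2 fi L, 3 bo:m H, 4 led L, 5 ko L, 6 kam L, 7 fo: H, 8 plus L, 9 ri: H.
Heavy syllables in the domain: 3, 7, 9. The rightmost is syllable 9 (ri:).
Primary stress: syllable 9 → kri.fi.bo:m.led.ko.kam.fo:.plus.ˈri:.

9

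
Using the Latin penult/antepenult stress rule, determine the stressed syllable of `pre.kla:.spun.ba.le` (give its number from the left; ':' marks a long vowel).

3

Classical Latin: stress the penult if heavy (long vowel or closed), else the antepenult.
Weights: 3 spun H, 4 ba L, 5 le L.
The penult (syllable 4, ba) is light, so stress falls on the antepenult (syllable 3, spun).
Stress on syllable 3: pre.kla:.ˈspun.ba.le.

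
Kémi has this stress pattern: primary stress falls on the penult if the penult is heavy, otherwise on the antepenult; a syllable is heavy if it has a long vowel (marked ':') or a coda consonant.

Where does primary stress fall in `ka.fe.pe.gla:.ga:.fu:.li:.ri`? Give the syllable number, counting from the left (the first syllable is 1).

7

Weights: 6 fu: H, 7 li: H, 8 ri L.
The penult (syllable 7, li:) is heavy, so it takes stress.
Primary stress: syllable 7 → ka.fe.pe.gla:.ga:.fu:.ˈli:.ri.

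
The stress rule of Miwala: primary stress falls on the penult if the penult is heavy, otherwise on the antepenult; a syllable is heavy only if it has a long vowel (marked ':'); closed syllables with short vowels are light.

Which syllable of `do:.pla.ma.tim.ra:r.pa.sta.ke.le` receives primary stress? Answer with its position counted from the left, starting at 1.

Weights: 7 sta L, 8 ke L, 9 le L.
The penult (syllable 8, ke) is light, so stress falls on the antepenult (syllable 7, sta).
Primary stress: syllable 7 → do:.pla.ma.tim.ra:r.pa.ˈsta.ke.le.

7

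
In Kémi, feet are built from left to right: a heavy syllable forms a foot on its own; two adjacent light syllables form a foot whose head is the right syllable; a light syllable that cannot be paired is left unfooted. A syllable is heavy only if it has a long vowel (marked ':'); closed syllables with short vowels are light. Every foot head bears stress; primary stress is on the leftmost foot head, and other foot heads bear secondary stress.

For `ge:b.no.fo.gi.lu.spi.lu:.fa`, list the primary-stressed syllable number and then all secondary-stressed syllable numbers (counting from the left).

primary 1, secondary 3, 5, 7

Weights: 1 ge:b H, 2 no L, 3 fo L, 4 gi L, 5 lu L, 6 spi L, 7 lu: H, 8 fa L.
Parse left to right (heavy = foot alone; LL = one foot; stranded L unfooted): (ˈge:b) (no.ˈfo) (gi.ˈlu) spi (ˈlu:) fa.
Foot heads: 1, 3, 5, 7.
Primary stress on the leftmost head = syllable 1.
Secondary stress on 3, 5, 7: ˈge:b.no.ˌfo.gi.ˌlu.spi.ˌlu:.fa.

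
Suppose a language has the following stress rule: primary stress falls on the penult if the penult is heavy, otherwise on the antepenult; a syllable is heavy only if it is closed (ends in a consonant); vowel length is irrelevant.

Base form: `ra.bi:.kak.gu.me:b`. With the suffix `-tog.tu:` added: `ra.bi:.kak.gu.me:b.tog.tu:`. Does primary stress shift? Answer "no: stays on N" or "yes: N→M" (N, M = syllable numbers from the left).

Base `ra.bi:.kak.gu.me:b` (5 syllables):
  Weights: 3 kak H, 4 gu L, 5 me:b H.
  The penult (syllable 4, gu) is light, so stress falls on the antepenult (syllable 3, kak).
  → primary stress on syllable 3.
Suffixed `ra.bi:.kak.gu.me:b.tog.tu:` (7 syllables):
  Weights: 5 me:b H, 6 tog H, 7 tu: L.
  The penult (syllable 6, tog) is heavy, so it takes stress.
  → primary stress on syllable 6.

yes: 3→6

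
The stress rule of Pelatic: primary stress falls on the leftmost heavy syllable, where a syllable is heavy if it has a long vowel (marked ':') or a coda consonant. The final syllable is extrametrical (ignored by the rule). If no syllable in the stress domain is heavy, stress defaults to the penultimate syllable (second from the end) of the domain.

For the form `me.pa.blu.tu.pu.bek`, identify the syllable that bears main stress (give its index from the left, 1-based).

4

The final syllable (6, bek) is extrametrical; the stress domain is syllables 1–5.
Weights: 1 me L, 2 pa L, 3 blu L, 4 tu L, 5 pu L.
No heavy syllable in the domain; default to the penultimate syllable (second from the end) of the domain = syllable 4.
Primary stress: syllable 4 → me.pa.blu.ˈtu.pu.bek.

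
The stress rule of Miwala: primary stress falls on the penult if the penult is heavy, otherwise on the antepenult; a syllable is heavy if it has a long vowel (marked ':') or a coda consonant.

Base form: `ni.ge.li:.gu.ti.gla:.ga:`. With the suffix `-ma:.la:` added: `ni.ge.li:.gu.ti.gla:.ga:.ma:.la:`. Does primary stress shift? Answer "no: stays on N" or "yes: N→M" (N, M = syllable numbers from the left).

yes: 6→8

Base `ni.ge.li:.gu.ti.gla:.ga:` (7 syllables):
  Weights: 5 ti L, 6 gla: H, 7 ga: H.
  The penult (syllable 6, gla:) is heavy, so it takes stress.
  → primary stress on syllable 6.
Suffixed `ni.ge.li:.gu.ti.gla:.ga:.ma:.la:` (9 syllables):
  Weights: 7 ga: H, 8 ma: H, 9 la: H.
  The penult (syllable 8, ma:) is heavy, so it takes stress.
  → primary stress on syllable 8.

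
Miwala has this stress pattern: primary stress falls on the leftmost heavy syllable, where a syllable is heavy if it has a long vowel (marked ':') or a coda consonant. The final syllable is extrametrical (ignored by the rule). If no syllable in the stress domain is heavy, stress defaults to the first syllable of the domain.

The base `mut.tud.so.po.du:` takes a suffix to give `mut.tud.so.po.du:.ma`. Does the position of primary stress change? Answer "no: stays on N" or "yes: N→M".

Base `mut.tud.so.po.du:` (5 syllables):
  The final syllable (5, du:) is extrametrical; the stress domain is syllables 1–4.
  Weights: 1 mut H, 2 tud H, 3 so L, 4 po L.
  Heavy syllables in the domain: 1, 2. The leftmost is syllable 1 (mut).
  → primary stress on syllable 1.
Suffixed `mut.tud.so.po.du:.ma` (6 syllables):
  The final syllable (6, ma) is extrametrical; the stress domain is syllables 1–5.
  Weights: 1 mut H, 2 tud H, 3 so L, 4 po L, 5 du: H.
  Heavy syllables in the domain: 1, 2, 5. The leftmost is syllable 1 (mut).
  → primary stress on syllable 1.

no: stays on 1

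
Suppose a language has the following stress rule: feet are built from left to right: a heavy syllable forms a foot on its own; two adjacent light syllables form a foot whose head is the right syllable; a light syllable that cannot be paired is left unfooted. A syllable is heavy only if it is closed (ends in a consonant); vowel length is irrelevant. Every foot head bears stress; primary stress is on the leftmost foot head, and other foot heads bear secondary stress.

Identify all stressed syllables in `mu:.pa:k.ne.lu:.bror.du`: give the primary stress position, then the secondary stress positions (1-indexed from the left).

primary 2, secondary 4, 5

Weights: 1 mu: L, 2 pa:k H, 3 ne L, 4 lu: L, 5 bror H, 6 du L.
Parse left to right (heavy = foot alone; LL = one foot; stranded L unfooted): mu: (ˈpa:k) (ne.ˈlu:) (ˈbror) du.
Foot heads: 2, 4, 5.
Primary stress on the leftmost head = syllable 2.
Secondary stress on 4, 5: mu:.ˈpa:k.ne.ˌlu:.ˌbror.du.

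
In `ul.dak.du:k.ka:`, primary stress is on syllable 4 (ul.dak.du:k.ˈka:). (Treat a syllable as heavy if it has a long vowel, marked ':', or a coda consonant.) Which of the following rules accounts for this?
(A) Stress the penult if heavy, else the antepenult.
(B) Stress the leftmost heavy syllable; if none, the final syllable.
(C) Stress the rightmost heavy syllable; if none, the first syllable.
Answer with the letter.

Rule A → syllable 3 (observed: 4).
Rule B → syllable 1 (observed: 4).
Rule C → syllable 4 ✓.

C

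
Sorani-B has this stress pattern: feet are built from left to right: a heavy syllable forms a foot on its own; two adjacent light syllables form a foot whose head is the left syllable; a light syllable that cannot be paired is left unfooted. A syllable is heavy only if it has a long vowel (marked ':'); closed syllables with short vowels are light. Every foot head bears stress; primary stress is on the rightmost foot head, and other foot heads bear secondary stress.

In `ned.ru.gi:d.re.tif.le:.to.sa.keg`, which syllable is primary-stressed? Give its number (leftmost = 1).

7

Weights: 1 ned L, 2 ru L, 3 gi:d H, 4 re L, 5 tif L, 6 le: H, 7 to L, 8 sa L, 9 keg L.
Parse left to right (heavy = foot alone; LL = one foot; stranded L unfooted): (ˈned.ru) (ˈgi:d) (ˈre.tif) (ˈle:) (ˈto.sa) keg.
Foot heads: 1, 3, 4, 6, 7.
Primary stress on the rightmost head = syllable 7.
Primary stress: syllable 7 → ned.ru.gi:d.re.tif.le:.ˈto.sa.keg.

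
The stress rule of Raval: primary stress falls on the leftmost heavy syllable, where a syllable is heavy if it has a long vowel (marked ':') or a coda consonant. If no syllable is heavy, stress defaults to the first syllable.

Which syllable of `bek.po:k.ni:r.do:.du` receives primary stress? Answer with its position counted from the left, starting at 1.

Weights: 1 bek H, 2 po:k H, 3 ni:r H, 4 do: H, 5 du L.
Heavy syllables in the domain: 1, 2, 3, 4. The leftmost is syllable 1 (bek).
Primary stress: syllable 1 → ˈbek.po:k.ni:r.do:.du.

1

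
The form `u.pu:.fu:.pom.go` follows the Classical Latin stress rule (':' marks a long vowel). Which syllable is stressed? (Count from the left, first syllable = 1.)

4

Classical Latin: stress the penult if heavy (long vowel or closed), else the antepenult.
Weights: 3 fu: H, 4 pom H, 5 go L.
The penult (syllable 4, pom) is heavy, so it takes stress.
Stress on syllable 4: u.pu:.fu:.ˈpom.go.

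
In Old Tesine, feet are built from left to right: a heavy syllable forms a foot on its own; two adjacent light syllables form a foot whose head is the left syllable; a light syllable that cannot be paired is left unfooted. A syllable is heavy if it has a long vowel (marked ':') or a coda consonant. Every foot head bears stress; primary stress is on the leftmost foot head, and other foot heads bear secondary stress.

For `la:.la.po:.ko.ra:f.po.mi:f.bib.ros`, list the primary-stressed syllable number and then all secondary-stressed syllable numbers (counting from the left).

Weights: 1 la: H, 2 la L, 3 po: H, 4 ko L, 5 ra:f H, 6 po L, 7 mi:f H, 8 bib H, 9 ros H.
Parse left to right (heavy = foot alone; LL = one foot; stranded L unfooted): (ˈla:) la (ˈpo:) ko (ˈra:f) po (ˈmi:f) (ˈbib) (ˈros).
Foot heads: 1, 3, 5, 7, 8, 9.
Primary stress on the leftmost head = syllable 1.
Secondary stress on 3, 5, 7, 8, 9: ˈla:.la.ˌpo:.ko.ˌra:f.po.ˌmi:f.ˌbib.ˌros.

primary 1, secondary 3, 5, 7, 8, 9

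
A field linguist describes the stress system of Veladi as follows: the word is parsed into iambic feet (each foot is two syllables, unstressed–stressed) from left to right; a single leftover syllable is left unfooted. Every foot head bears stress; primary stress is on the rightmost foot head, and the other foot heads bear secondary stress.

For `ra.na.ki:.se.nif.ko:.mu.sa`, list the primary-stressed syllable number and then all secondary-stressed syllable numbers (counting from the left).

primary 8, secondary 2, 4, 6

Parse left to right into iambic (σˈσ) feet: (ra.ˈna) (ki:.ˈse) (nif.ˈko:) (mu.ˈsa).
Foot heads (stressed positions): 2, 4, 6, 8.
End Rule Rightmost: primary stress on the rightmost head = syllable 8.
Secondary stress on 2, 4, 6: ra.ˌna.ki:.ˌse.nif.ˌko:.mu.ˈsa.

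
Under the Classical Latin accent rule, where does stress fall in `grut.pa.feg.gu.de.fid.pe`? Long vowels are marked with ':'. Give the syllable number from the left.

Classical Latin: stress the penult if heavy (long vowel or closed), else the antepenult.
Weights: 5 de L, 6 fid H, 7 pe L.
The penult (syllable 6, fid) is heavy, so it takes stress.
Stress on syllable 6: grut.pa.feg.gu.de.ˈfid.pe.

6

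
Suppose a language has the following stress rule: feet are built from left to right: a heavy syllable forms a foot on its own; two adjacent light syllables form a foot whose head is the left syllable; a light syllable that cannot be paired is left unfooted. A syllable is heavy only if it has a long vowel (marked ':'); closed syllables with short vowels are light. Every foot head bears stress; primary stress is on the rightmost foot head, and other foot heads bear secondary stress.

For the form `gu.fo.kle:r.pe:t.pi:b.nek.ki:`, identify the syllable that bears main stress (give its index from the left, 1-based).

7

Weights: 1 gu L, 2 fo L, 3 kle:r H, 4 pe:t H, 5 pi:b H, 6 nek L, 7 ki: H.
Parse left to right (heavy = foot alone; LL = one foot; stranded L unfooted): (ˈgu.fo) (ˈkle:r) (ˈpe:t) (ˈpi:b) nek (ˈki:).
Foot heads: 1, 3, 4, 5, 7.
Primary stress on the rightmost head = syllable 7.
Primary stress: syllable 7 → gu.fo.kle:r.pe:t.pi:b.nek.ˈki:.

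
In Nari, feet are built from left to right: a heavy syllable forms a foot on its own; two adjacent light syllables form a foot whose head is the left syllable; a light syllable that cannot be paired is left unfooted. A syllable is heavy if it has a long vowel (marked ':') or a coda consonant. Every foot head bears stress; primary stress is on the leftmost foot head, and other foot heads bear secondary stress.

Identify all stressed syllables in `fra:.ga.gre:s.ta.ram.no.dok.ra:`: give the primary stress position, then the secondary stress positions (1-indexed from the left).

Weights: 1 fra: H, 2 ga L, 3 gre:s H, 4 ta L, 5 ram H, 6 no L, 7 dok H, 8 ra: H.
Parse left to right (heavy = foot alone; LL = one foot; stranded L unfooted): (ˈfra:) ga (ˈgre:s) ta (ˈram) no (ˈdok) (ˈra:).
Foot heads: 1, 3, 5, 7, 8.
Primary stress on the leftmost head = syllable 1.
Secondary stress on 3, 5, 7, 8: ˈfra:.ga.ˌgre:s.ta.ˌram.no.ˌdok.ˌra:.

primary 1, secondary 3, 5, 7, 8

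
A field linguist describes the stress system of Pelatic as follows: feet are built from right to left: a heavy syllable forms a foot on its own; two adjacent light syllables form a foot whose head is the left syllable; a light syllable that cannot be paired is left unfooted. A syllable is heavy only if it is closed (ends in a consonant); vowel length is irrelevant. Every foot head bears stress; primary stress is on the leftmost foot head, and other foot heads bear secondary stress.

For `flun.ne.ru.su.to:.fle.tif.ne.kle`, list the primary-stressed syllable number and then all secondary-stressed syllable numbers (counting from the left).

primary 1, secondary 3, 5, 7, 8

Weights: 1 flun H, 2 ne L, 3 ru L, 4 su L, 5 to: L, 6 fle L, 7 tif H, 8 ne L, 9 kle L.
Parse right to left (heavy = foot alone; LL = one foot; stranded L unfooted): (ˈflun) ne (ˈru.su) (ˈto:.fle) (ˈtif) (ˈne.kle).
Foot heads: 1, 3, 5, 7, 8.
Primary stress on the leftmost head = syllable 1.
Secondary stress on 3, 5, 7, 8: ˈflun.ne.ˌru.su.ˌto:.fle.ˌtif.ˌne.kle.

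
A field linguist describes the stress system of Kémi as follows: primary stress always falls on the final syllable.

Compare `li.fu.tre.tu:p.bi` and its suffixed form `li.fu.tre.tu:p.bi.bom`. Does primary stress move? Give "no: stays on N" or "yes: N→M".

yes: 5→6

Base `li.fu.tre.tu:p.bi` (5 syllables):
  The word has 5 syllables; the final syllable is syllable 5 (bi).
  → primary stress on syllable 5.
Suffixed `li.fu.tre.tu:p.bi.bom` (6 syllables):
  The word has 6 syllables; the final syllable is syllable 6 (bom).
  → primary stress on syllable 6.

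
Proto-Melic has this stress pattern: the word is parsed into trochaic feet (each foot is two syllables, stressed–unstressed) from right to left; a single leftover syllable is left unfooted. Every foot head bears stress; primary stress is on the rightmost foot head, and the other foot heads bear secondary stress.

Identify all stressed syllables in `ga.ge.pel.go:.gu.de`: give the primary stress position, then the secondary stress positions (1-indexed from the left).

primary 5, secondary 1, 3

Parse right to left into trochaic (ˈσσ) feet: (ˈga.ge) (ˈpel.go:) (ˈgu.de).
Foot heads (stressed positions): 1, 3, 5.
End Rule Rightmost: primary stress on the rightmost head = syllable 5.
Secondary stress on 1, 3: ˌga.ge.ˌpel.go:.ˈgu.de.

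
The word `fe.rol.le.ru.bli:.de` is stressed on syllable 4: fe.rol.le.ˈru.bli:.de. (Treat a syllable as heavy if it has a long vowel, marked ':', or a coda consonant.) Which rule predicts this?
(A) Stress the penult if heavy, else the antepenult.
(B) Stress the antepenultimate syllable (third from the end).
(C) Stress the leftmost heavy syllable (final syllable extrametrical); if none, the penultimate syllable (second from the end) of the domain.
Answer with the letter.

Rule A → syllable 5 (observed: 4).
Rule B → syllable 4 ✓.
Rule C → syllable 2 (observed: 4).

B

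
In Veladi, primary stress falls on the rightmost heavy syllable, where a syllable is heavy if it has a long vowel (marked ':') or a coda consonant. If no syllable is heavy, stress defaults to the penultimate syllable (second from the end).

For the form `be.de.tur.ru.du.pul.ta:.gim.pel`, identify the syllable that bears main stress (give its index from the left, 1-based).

Weights: 1 be L, 2 de L, 3 tur H, 4 ru L, 5 du L, 6 pul H, 7 ta: H, 8 gim H, 9 pel H.
Heavy syllables in the domain: 3, 6, 7, 8, 9. The rightmost is syllable 9 (pel).
Primary stress: syllable 9 → be.de.tur.ru.du.pul.ta:.gim.ˈpel.

9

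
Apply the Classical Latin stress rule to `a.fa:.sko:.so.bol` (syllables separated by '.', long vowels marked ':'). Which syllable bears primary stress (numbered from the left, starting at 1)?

Classical Latin: stress the penult if heavy (long vowel or closed), else the antepenult.
Weights: 3 sko: H, 4 so L, 5 bol H.
The penult (syllable 4, so) is light, so stress falls on the antepenult (syllable 3, sko:).
Stress on syllable 3: a.fa:.ˈsko:.so.bol.

3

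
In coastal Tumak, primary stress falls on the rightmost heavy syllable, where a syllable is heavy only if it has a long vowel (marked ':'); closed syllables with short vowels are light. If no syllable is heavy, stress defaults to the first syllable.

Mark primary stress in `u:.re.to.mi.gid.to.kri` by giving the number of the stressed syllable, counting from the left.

Weights: 1 u: H, 2 re L, 3 to L, 4 mi L, 5 gid L, 6 to L, 7 kri L.
Heavy syllables in the domain: 1. The rightmost is syllable 1 (u:).
Primary stress: syllable 1 → ˈu:.re.to.mi.gid.to.kri.

1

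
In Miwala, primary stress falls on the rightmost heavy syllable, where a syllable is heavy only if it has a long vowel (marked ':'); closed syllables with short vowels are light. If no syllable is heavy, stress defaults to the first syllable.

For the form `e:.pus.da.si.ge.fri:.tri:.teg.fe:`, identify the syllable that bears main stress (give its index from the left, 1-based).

Weights: 1 e: H, 2 pus L, 3 da L, 4 si L, 5 ge L, 6 fri: H, 7 tri: H, 8 teg L, 9 fe: H.
Heavy syllables in the domain: 1, 6, 7, 9. The rightmost is syllable 9 (fe:).
Primary stress: syllable 9 → e:.pus.da.si.ge.fri:.tri:.teg.ˈfe:.

9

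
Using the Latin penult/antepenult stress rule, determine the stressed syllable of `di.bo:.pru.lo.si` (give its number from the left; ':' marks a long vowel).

Classical Latin: stress the penult if heavy (long vowel or closed), else the antepenult.
Weights: 3 pru L, 4 lo L, 5 si L.
The penult (syllable 4, lo) is light, so stress falls on the antepenult (syllable 3, pru).
Stress on syllable 3: di.bo:.ˈpru.lo.si.

3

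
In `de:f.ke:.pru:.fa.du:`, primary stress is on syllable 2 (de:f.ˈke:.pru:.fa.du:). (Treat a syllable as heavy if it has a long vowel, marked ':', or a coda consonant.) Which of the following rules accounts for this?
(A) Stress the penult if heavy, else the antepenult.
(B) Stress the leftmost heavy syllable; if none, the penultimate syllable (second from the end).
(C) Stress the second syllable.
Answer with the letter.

Rule A → syllable 3 (observed: 2).
Rule B → syllable 1 (observed: 2).
Rule C → syllable 2 ✓.

C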